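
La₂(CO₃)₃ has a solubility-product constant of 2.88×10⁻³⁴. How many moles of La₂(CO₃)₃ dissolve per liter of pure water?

7.68×10⁻⁸ M

La₂(CO₃)₃(s) ⇌ 2 La³⁺(aq) + 3 CO₃²⁻(aq)
Call the molar solubility s, so that [La³⁺] = 2s and [CO₃²⁻] = 3s.
Ksp = [La³⁺]^2[CO₃²⁻]^3 = (2s)^2 · (3s)^3 = 108s^5
108s^5 = 2.88×10⁻³⁴  ⇒  s^5 = 2.67×10⁻³⁶
s = 7.68×10⁻⁸ mol L⁻¹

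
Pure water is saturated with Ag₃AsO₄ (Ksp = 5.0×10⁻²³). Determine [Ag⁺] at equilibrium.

Ag₃AsO₄(s) ⇌ 3 Ag⁺(aq) + AsO₄³⁻(aq)
Call the molar solubility s, so that [Ag⁺] = 3s and [AsO₄³⁻] = s.
Ksp = [Ag⁺]^3[AsO₄³⁻] = (3s)^3 · s = 27s^4 = 5.0×10⁻²³
s = 1.2×10⁻⁶ mol/L
[Ag⁺] = 3s = 3.5×10⁻⁶ mol/L

3.5×10⁻⁶ M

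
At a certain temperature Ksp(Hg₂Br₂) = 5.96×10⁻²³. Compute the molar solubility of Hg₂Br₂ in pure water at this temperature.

Hg₂Br₂(s) ⇌ Hg₂²⁺(aq) + 2 Br⁻(aq)
If s mol/L of Hg₂Br₂ dissolves, [Hg₂²⁺] = s and [Br⁻] = 2s.
Ksp = [Hg₂²⁺][Br⁻]^2 = s · (2s)^2 = 4s^3
4s^3 = 5.96×10⁻²³  ⇒  s^3 = 1.49×10⁻²³
Taking the 3rd root, s = 2.46×10⁻⁸ mol L⁻¹.

2.46×10⁻⁸ M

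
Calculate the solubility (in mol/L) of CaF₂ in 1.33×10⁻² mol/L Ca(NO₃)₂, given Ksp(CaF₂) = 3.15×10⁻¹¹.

CaF₂(s) ⇌ Ca²⁺(aq) + 2 F⁻(aq)
The solution already contains Ca²⁺ at 1.33×10⁻² mol/L. Let s be the molar solubility of CaF₂.
[Ca²⁺] ≈ 1.33×10⁻² mol/L (common ion dominates); [F⁻] = 2s.
Ksp = [Ca²⁺][F⁻]^2 = (1.33×10⁻²)(2s)^2
(2s)^2 = 3.15×10⁻¹¹ / (1.33×10⁻²) = 2.37×10⁻⁹
s = 2.43×10⁻⁵ mol/L

2.43×10⁻⁵ M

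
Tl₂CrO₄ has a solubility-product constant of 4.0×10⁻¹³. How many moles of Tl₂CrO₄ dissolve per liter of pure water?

Tl₂CrO₄(s) ⇌ 2 Tl⁺(aq) + CrO₄²⁻(aq)
With molar solubility s: [Tl⁺] = 2s, [CrO₄²⁻] = s.
Ksp = [Tl⁺]^2[CrO₄²⁻] = (2s)^2 · s = 4s^3
4s^3 = 4.0×10⁻¹³  ⇒  s^3 = 1.0×10⁻¹³
s = 4.6×10⁻⁵ mol/L

4.6×10⁻⁵ M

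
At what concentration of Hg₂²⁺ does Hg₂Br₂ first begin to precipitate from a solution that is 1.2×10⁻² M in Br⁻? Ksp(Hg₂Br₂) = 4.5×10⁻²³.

3.1×10⁻¹⁹ M

A salt starts to precipitate once the ion product Q reaches its Ksp.
Hg₂Br₂(s) ⇌ Hg₂²⁺(aq) + 2 Br⁻(aq)
Ksp = [Hg₂²⁺][Br⁻]^2 = [Hg₂²⁺](1.2×10⁻²)^2
[Hg₂²⁺] = 4.5×10⁻²³ / (1.2×10⁻²)^2 = 3.1×10⁻¹⁹
[Hg₂²⁺] = 3.1×10⁻¹⁹ M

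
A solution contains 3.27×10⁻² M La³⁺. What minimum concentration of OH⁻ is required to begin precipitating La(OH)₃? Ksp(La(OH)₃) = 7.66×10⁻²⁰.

1.33×10⁻⁶ M

A salt starts to precipitate once the ion product Q reaches its Ksp.
La(OH)₃(s) ⇌ La³⁺(aq) + 3 OH⁻(aq)
Ksp = [La³⁺][OH⁻]^3 = [OH⁻]^3(3.27×10⁻²)
[OH⁻]^3 = 7.66×10⁻²⁰ / (3.27×10⁻²) = 2.34×10⁻¹⁸
[OH⁻] = 1.33×10⁻⁶ M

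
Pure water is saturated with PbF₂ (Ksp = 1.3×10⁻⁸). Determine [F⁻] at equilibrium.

3.0×10⁻³ M

PbF₂(s) ⇌ Pb²⁺(aq) + 2 F⁻(aq)
If s mol/L of PbF₂ dissolves, [Pb²⁺] = s and [F⁻] = 2s.
Ksp = [Pb²⁺][F⁻]^2 = s · (2s)^2 = 4s^3 = 1.3×10⁻⁸
s = 1.5×10⁻³ mol/L
[F⁻] = 2s = 3.0×10⁻³ mol/L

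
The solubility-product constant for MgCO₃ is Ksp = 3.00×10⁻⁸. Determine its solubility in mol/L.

1.73×10⁻⁴ M

MgCO₃(s) ⇌ Mg²⁺(aq) + CO₃²⁻(aq)
For each mole of MgCO₃ that dissolves per liter, [Mg²⁺] = s and [CO₃²⁻] = s; let s denote this solubility.
Ksp = [Mg²⁺][CO₃²⁻] = s · s = s^2
s^2 = 3.00×10⁻⁸
s = (3.00×10⁻⁸)^(1/2) = 1.73×10⁻⁴ mol L⁻¹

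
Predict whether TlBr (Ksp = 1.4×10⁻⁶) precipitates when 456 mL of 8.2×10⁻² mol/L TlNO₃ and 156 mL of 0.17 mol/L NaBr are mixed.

After mixing, V = 456 mL + 156 mL = 612 mL.
[Tl⁺] = (8.2×10⁻²)(456)/612 = 6.1×10⁻² mol/L
[Br⁻] = (0.17)(156)/612 = 4.3×10⁻² mol/L
Q = [Tl⁺][Br⁻] = 2.6×10⁻³
Q = 2.6×10⁻³ > Ksp = 1.4×10⁻⁶, so the solution is supersaturated and TlBr precipitates.

Yes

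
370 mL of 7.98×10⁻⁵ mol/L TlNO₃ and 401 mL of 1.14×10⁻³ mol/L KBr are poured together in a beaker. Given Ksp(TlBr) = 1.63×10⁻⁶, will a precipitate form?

No

After mixing, V = 370 mL + 401 mL = 771 mL.
[Tl⁺] = (7.98×10⁻⁵)(370)/771 = 3.83×10⁻⁵ mol/L
[Br⁻] = (1.14×10⁻³)(401)/771 = 5.93×10⁻⁴ mol/L
Q = [Tl⁺][Br⁻] = 2.27×10⁻⁸
Since Q (2.27×10⁻⁸) is less than Ksp (1.63×10⁻⁶), no TlBr precipitates.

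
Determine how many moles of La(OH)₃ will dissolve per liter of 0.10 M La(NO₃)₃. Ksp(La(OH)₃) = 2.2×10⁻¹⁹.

La(OH)₃(s) ⇌ La³⁺(aq) + 3 OH⁻(aq)
With La³⁺ already at 0.10 M and s small, take [La³⁺] ≈ 0.10 M and [OH⁻] = 3s.
Ksp = [La³⁺][OH⁻]^3 = (0.10)(3s)^3
(3s)^3 = 2.2×10⁻¹⁹ / (0.10) = 2.2×10⁻¹⁸
s = 4.3×10⁻⁷ M

4.3×10⁻⁷ M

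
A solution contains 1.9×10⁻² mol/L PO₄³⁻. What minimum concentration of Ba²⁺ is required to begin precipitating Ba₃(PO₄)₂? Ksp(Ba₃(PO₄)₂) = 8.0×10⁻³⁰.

Precipitation of each salt begins when its ion product equals Ksp.
Ba₃(PO₄)₂(s) ⇌ 3 Ba²⁺(aq) + 2 PO₄³⁻(aq)
Ksp = [Ba²⁺]^3[PO₄³⁻]^2 = [Ba²⁺]^3(1.9×10⁻²)^2
[Ba²⁺]^3 = 8.0×10⁻³⁰ / (1.9×10⁻²)^2 = 2.2×10⁻²⁶
[Ba²⁺] = 2.8×10⁻⁹ mol/L

2.8×10⁻⁹ M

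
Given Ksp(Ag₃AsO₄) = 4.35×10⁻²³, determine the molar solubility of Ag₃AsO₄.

1.13×10⁻⁶ M

Ag₃AsO₄(s) ⇌ 3 Ag⁺(aq) + AsO₄³⁻(aq)
With molar solubility s: [Ag⁺] = 3s, [AsO₄³⁻] = s.
Ksp = [Ag⁺]^3[AsO₄³⁻] = (3s)^3 · s = 27s^4
27s^4 = 4.35×10⁻²³  ⇒  s^4 = 1.61×10⁻²⁴
Taking the 4th root, s = 1.13×10⁻⁶ mol/L.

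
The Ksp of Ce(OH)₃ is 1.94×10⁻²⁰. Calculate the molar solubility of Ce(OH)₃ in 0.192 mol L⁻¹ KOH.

Ce(OH)₃(s) ⇌ Ce³⁺(aq) + 3 OH⁻(aq)
The solution already contains OH⁻ at 0.192 mol L⁻¹. Let s be the molar solubility of Ce(OH)₃.
[OH⁻] ≈ 0.192 mol L⁻¹ (common ion dominates); [Ce³⁺] = s.
Ksp = [Ce³⁺][OH⁻]^3 = s(0.192)^3
s = 1.94×10⁻²⁰ / (0.192)^3 = 2.74×10⁻¹⁸
s = 2.74×10⁻¹⁸ mol L⁻¹

2.74×10⁻¹⁸ M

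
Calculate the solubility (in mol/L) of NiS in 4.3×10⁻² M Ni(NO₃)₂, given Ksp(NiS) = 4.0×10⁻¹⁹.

NiS(s) ⇌ Ni²⁺(aq) + S²⁻(aq)
With Ni²⁺ already at 4.3×10⁻² M and s small, take [Ni²⁺] ≈ 4.3×10⁻² M and [S²⁻] = s.
Ksp = [Ni²⁺][S²⁻] = (4.3×10⁻²)s
s = 4.0×10⁻¹⁹ / (4.3×10⁻²) = 9.3×10⁻¹⁸
s = 9.3×10⁻¹⁸ M

9.3×10⁻¹⁸ M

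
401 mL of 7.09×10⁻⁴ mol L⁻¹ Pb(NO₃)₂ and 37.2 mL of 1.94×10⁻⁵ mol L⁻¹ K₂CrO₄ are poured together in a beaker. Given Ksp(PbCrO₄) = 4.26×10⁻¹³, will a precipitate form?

Yes

Total volume after mixing = 401 + 37.2 = 438.2 mL.
[Pb²⁺] = (7.09×10⁻⁴)(401)/438.2 = 6.49×10⁻⁴ mol L⁻¹
[CrO₄²⁻] = (1.94×10⁻⁵)(37.2)/438.2 = 1.65×10⁻⁶ mol L⁻¹
Q = [Pb²⁺][CrO₄²⁻] = 1.07×10⁻⁹
Since Q (1.07×10⁻⁹) exceeds Ksp (4.26×10⁻¹³), PbCrO₄ will precipitate.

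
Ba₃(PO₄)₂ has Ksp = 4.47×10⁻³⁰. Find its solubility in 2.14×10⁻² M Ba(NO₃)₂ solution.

3.38×10⁻¹³ M

Ba₃(PO₄)₂(s) ⇌ 3 Ba²⁺(aq) + 2 PO₄³⁻(aq)
The solution already contains Ba²⁺ at 2.14×10⁻² M. Let s be the molar solubility of Ba₃(PO₄)₂.
[Ba²⁺] ≈ 2.14×10⁻² M (common ion dominates); [PO₄³⁻] = 2s.
Ksp = [Ba²⁺]^3[PO₄³⁻]^2 = (2.14×10⁻²)^3(2s)^2
(2s)^2 = 4.47×10⁻³⁰ / (2.14×10⁻²)^3 = 4.56×10⁻²⁵
s = 3.38×10⁻¹³ M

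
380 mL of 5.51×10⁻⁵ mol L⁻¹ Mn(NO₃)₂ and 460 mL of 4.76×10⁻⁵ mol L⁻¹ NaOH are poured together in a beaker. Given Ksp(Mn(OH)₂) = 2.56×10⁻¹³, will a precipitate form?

No

Total volume after mixing = 380 + 460 = 840 mL.
[Mn²⁺] = (5.51×10⁻⁵)(380)/840 = 2.49×10⁻⁵ mol L⁻¹
[OH⁻] = (4.76×10⁻⁵)(460)/840 = 2.61×10⁻⁵ mol L⁻¹
Q = [Mn²⁺][OH⁻]^2 = 1.69×10⁻¹⁴
Q = 1.69×10⁻¹⁴ < Ksp = 2.56×10⁻¹³, so the solution is unsaturated and no precipitate forms.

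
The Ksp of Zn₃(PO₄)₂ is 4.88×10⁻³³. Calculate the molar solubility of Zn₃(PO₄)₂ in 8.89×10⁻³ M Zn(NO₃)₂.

4.17×10⁻¹⁴ M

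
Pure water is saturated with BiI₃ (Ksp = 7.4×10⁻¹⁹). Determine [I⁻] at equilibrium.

BiI₃(s) ⇌ Bi³⁺(aq) + 3 I⁻(aq)
If s mol/L of BiI₃ dissolves, [Bi³⁺] = s and [I⁻] = 3s.
Ksp = [Bi³⁺][I⁻]^3 = s · (3s)^3 = 27s^4 = 7.4×10⁻¹⁹
s = 1.3×10⁻⁵ mol/L
[I⁻] = 3s = 3.9×10⁻⁵ mol/L

3.9×10⁻⁵ M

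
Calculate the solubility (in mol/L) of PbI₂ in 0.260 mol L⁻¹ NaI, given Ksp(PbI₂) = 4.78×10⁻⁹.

7.07×10⁻⁸ M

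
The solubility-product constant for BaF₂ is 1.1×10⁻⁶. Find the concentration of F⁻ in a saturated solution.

1.3×10⁻² M

BaF₂(s) ⇌ Ba²⁺(aq) + 2 F⁻(aq)
Call the molar solubility s, so that [Ba²⁺] = s and [F⁻] = 2s.
Ksp = [Ba²⁺][F⁻]^2 = s · (2s)^2 = 4s^3 = 1.1×10⁻⁶
s = 6.5×10⁻³ mol L⁻¹
[F⁻] = 2s = 1.3×10⁻² mol L⁻¹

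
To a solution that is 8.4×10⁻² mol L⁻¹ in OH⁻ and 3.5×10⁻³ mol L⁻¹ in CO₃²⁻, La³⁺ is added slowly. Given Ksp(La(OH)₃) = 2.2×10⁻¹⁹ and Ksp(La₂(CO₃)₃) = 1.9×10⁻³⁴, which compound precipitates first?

La(OH)₃

Each salt precipitates once Q = Ksp for that salt.
For La(OH)₃: [La³⁺] = (Ksp/[OH⁻]^3) = 3.7×10⁻¹⁶ mol L⁻¹
For La₂(CO₃)₃: [La³⁺] = (Ksp/[CO₃²⁻]^3)^(1/2) = 6.7×10⁻¹⁴ mol L⁻¹
La(OH)₃ requires the lower [La³⁺], so it precipitates first.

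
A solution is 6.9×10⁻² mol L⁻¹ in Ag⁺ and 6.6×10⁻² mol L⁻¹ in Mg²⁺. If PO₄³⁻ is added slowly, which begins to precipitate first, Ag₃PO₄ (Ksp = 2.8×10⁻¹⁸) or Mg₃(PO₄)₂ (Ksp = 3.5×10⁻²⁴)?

Ag₃PO₄

Precipitation begins when Q = Ksp.
For Ag₃PO₄: [PO₄³⁻] = (Ksp/[Ag⁺]^3) = 8.5×10⁻¹⁵ mol L⁻¹
For Mg₃(PO₄)₂: [PO₄³⁻] = (Ksp/[Mg²⁺]^3)^(1/2) = 1.1×10⁻¹⁰ mol L⁻¹
Since Ag₃PO₄ needs less PO₄³⁻ to reach saturation, it precipitates first.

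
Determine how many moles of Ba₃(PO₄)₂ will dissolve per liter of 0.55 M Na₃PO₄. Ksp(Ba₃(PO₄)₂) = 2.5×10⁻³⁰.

6.7×10⁻¹¹ M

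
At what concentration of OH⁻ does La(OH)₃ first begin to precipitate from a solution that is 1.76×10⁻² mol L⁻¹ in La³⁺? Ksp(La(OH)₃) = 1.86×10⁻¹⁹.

Precipitation begins when Q = Ksp.
La(OH)₃(s) ⇌ La³⁺(aq) + 3 OH⁻(aq)
Ksp = [La³⁺][OH⁻]^3 = [OH⁻]^3(1.76×10⁻²)
[OH⁻]^3 = 1.86×10⁻¹⁹ / (1.76×10⁻²) = 1.06×10⁻¹⁷
[OH⁻] = 2.19×10⁻⁶ mol L⁻¹

2.19×10⁻⁶ M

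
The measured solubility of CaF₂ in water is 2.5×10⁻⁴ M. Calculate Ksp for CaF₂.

Ksp = 6.3×10⁻¹¹

CaF₂(s) ⇌ Ca²⁺(aq) + 2 F⁻(aq)
Call the molar solubility s, so that [Ca²⁺] = s and [F⁻] = 2s.
Ksp = [Ca²⁺][F⁻]^2 = s · (2s)^2 = 4s^3
Ksp = 4 × (2.5×10⁻⁴)^3 = 6.3×10⁻¹¹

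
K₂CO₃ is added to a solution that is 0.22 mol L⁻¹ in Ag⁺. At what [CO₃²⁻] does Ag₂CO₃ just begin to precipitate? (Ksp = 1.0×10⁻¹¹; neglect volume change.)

2.1×10⁻¹⁰ M

Precipitation begins when Q = Ksp.
Ag₂CO₃(s) ⇌ 2 Ag⁺(aq) + CO₃²⁻(aq)
Ksp = [Ag⁺]^2[CO₃²⁻] = [CO₃²⁻](0.22)^2
[CO₃²⁻] = 1.0×10⁻¹¹ / (0.22)^2 = 2.1×10⁻¹⁰
[CO₃²⁻] = 2.1×10⁻¹⁰ mol L⁻¹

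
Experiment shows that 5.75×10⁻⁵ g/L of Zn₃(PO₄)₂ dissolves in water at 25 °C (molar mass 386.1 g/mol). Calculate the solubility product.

Ksp = 7.91×10⁻³³

Convert to molarity: s = 5.75×10⁻⁵ / 386.1 = 1.4893×10⁻⁷ mol/L
Zn₃(PO₄)₂(s) ⇌ 3 Zn²⁺(aq) + 2 PO₄³⁻(aq)
Call the molar solubility s, so that [Zn²⁺] = 3s and [PO₄³⁻] = 2s.
Ksp = [Zn²⁺]^3[PO₄³⁻]^2 = (3s)^3 · (2s)^2 = 108s^5
Ksp = 108 × (1.4893×10⁻⁷)^5 = 7.91×10⁻³³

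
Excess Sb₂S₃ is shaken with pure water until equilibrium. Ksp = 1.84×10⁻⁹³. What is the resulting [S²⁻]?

Sb₂S₃(s) ⇌ 2 Sb³⁺(aq) + 3 S²⁻(aq)
Let s be the molar solubility. Then [Sb³⁺] = 2s and [S²⁻] = 3s.
Ksp = [Sb³⁺]^2[S²⁻]^3 = (2s)^2 · (3s)^3 = 108s^5 = 1.84×10⁻⁹³
s = 1.11×10⁻¹⁹ mol/L
[S²⁻] = 3s = 3.34×10⁻¹⁹ mol/L

3.34×10⁻¹⁹ M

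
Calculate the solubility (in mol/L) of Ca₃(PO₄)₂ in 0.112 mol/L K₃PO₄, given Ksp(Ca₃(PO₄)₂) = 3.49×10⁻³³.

2.18×10⁻¹¹ M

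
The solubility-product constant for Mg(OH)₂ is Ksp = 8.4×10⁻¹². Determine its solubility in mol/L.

1.3×10⁻⁴ M

Mg(OH)₂(s) ⇌ Mg²⁺(aq) + 2 OH⁻(aq)
With molar solubility s: [Mg²⁺] = s, [OH⁻] = 2s.
Ksp = [Mg²⁺][OH⁻]^2 = s · (2s)^2 = 4s^3
4s^3 = 8.4×10⁻¹²  ⇒  s^3 = 2.1×10⁻¹²
s = 1.3×10⁻⁴ mol L⁻¹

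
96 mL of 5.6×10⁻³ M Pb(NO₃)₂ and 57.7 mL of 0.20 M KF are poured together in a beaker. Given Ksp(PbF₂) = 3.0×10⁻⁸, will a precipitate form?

Yes

The combined volume is 153.7 mL.
[Pb²⁺] = (5.6×10⁻³)(96)/153.7 = 3.5×10⁻³ M
[F⁻] = (0.20)(57.7)/153.7 = 7.5×10⁻² M
Q = [Pb²⁺][F⁻]^2 = 2.0×10⁻⁵
Q = 2.0×10⁻⁵ > Ksp = 3.0×10⁻⁸, so the solution is supersaturated and PbF₂ precipitates.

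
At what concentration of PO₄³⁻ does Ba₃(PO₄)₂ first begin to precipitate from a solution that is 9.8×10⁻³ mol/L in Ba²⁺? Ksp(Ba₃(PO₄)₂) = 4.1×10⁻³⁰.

2.1×10⁻¹² M

Precipitation of each salt begins when its ion product equals Ksp.
Ba₃(PO₄)₂(s) ⇌ 3 Ba²⁺(aq) + 2 PO₄³⁻(aq)
Ksp = [Ba²⁺]^3[PO₄³⁻]^2 = [PO₄³⁻]^2(9.8×10⁻³)^3
[PO₄³⁻]^2 = 4.1×10⁻³⁰ / (9.8×10⁻³)^3 = 4.4×10⁻²⁴
[PO₄³⁻] = 2.1×10⁻¹² mol/L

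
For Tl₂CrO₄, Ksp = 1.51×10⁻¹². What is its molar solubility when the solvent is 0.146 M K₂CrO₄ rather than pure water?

1.61×10⁻⁶ M

Tl₂CrO₄(s) ⇌ 2 Tl⁺(aq) + CrO₄²⁻(aq)
Let s be the solubility of Tl₂CrO₄ here. The common ion gives [CrO₄²⁻] ≈ 0.146 M, and [Tl⁺] = 2s.
Ksp = [Tl⁺]^2[CrO₄²⁻] = (2s)^2(0.146)
(2s)^2 = 1.51×10⁻¹² / (0.146) = 1.03×10⁻¹¹
s = 1.61×10⁻⁶ M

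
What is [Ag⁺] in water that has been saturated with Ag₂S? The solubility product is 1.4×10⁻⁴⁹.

6.5×10⁻¹⁷ M

Ag₂S(s) ⇌ 2 Ag⁺(aq) + S²⁻(aq)
With molar solubility s: [Ag⁺] = 2s, [S²⁻] = s.
Ksp = [Ag⁺]^2[S²⁻] = (2s)^2 · s = 4s^3 = 1.4×10⁻⁴⁹
s = 3.3×10⁻¹⁷ mol/L
[Ag⁺] = 2s = 6.5×10⁻¹⁷ mol/L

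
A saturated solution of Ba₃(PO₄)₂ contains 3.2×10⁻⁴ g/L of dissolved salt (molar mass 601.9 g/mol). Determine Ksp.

Molar solubility s = (3.2×10⁻⁴ g/L) / (601.9 g/mol) = 5.316×10⁻⁷ mol/L
Ba₃(PO₄)₂(s) ⇌ 3 Ba²⁺(aq) + 2 PO₄³⁻(aq)
For each mole of Ba₃(PO₄)₂ that dissolves per liter, [Ba²⁺] = 3s and [PO₄³⁻] = 2s; let s denote this solubility.
Ksp = [Ba²⁺]^3[PO₄³⁻]^2 = (3s)^3 · (2s)^2 = 108s^5
Ksp = 108 × (5.316×10⁻⁷)^5 = 4.6×10⁻³⁰

Ksp = 4.6×10⁻³⁰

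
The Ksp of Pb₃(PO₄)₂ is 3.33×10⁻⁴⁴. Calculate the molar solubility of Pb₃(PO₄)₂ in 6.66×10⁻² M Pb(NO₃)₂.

Pb₃(PO₄)₂(s) ⇌ 3 Pb²⁺(aq) + 2 PO₄³⁻(aq)
Let s be the solubility of Pb₃(PO₄)₂ here. The common ion gives [Pb²⁺] ≈ 6.66×10⁻² M, and [PO₄³⁻] = 2s.
Ksp = [Pb²⁺]^3[PO₄³⁻]^2 = (6.66×10⁻²)^3(2s)^2
(2s)^2 = 3.33×10⁻⁴⁴ / (6.66×10⁻²)^3 = 1.13×10⁻⁴⁰
s = 5.31×10⁻²¹ M

5.31×10⁻²¹ M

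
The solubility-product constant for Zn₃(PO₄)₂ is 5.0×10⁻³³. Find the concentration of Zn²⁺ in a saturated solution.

Zn₃(PO₄)₂(s) ⇌ 3 Zn²⁺(aq) + 2 PO₄³⁻(aq)
For each mole of Zn₃(PO₄)₂ that dissolves per liter, [Zn²⁺] = 3s and [PO₄³⁻] = 2s; let s denote this solubility.
Ksp = [Zn²⁺]^3[PO₄³⁻]^2 = (3s)^3 · (2s)^2 = 108s^5 = 5.0×10⁻³³
s = 1.4×10⁻⁷ M
[Zn²⁺] = 3s = 4.1×10⁻⁷ M

4.1×10⁻⁷ M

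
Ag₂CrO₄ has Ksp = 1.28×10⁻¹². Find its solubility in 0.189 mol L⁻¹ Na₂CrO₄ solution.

1.30×10⁻⁶ M

Ag₂CrO₄(s) ⇌ 2 Ag⁺(aq) + CrO₄²⁻(aq)
With CrO₄²⁻ already at 0.189 mol L⁻¹ and s small, take [CrO₄²⁻] ≈ 0.189 mol L⁻¹ and [Ag⁺] = 2s.
Ksp = [Ag⁺]^2[CrO₄²⁻] = (2s)^2(0.189)
(2s)^2 = 1.28×10⁻¹² / (0.189) = 6.77×10⁻¹²
s = 1.30×10⁻⁶ mol L⁻¹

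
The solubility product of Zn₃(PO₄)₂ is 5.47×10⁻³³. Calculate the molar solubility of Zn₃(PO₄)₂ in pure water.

1.38×10⁻⁷ M

Zn₃(PO₄)₂(s) ⇌ 3 Zn²⁺(aq) + 2 PO₄³⁻(aq)
For each mole of Zn₃(PO₄)₂ that dissolves per liter, [Zn²⁺] = 3s and [PO₄³⁻] = 2s; let s denote this solubility.
Ksp = [Zn²⁺]^3[PO₄³⁻]^2 = (3s)^3 · (2s)^2 = 108s^5
108s^5 = 5.47×10⁻³³  ⇒  s^5 = 5.06×10⁻³⁵
s = (5.06×10⁻³⁵)^(1/5) = 1.38×10⁻⁷ mol L⁻¹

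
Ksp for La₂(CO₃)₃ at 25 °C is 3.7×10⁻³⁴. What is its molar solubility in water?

8.1×10⁻⁸ M

La₂(CO₃)₃(s) ⇌ 2 La³⁺(aq) + 3 CO₃²⁻(aq)
With molar solubility s: [La³⁺] = 2s, [CO₃²⁻] = 3s.
Ksp = [La³⁺]^2[CO₃²⁻]^3 = (2s)^2 · (3s)^3 = 108s^5
108s^5 = 3.7×10⁻³⁴  ⇒  s^5 = 3.4×10⁻³⁶
s = 8.1×10⁻⁸ M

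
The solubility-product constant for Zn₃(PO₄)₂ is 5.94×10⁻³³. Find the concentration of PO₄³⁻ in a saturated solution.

2.81×10⁻⁷ M

Zn₃(PO₄)₂(s) ⇌ 3 Zn²⁺(aq) + 2 PO₄³⁻(aq)
For each mole of Zn₃(PO₄)₂ that dissolves per liter, [Zn²⁺] = 3s and [PO₄³⁻] = 2s; let s denote this solubility.
Ksp = [Zn²⁺]^3[PO₄³⁻]^2 = (3s)^3 · (2s)^2 = 108s^5 = 5.94×10⁻³³
s = 1.41×10⁻⁷ mol/L
[PO₄³⁻] = 2s = 2.81×10⁻⁷ mol/L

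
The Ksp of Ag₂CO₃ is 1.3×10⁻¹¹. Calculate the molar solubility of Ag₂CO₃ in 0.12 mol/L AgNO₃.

9.0×10⁻¹⁰ M

Ag₂CO₃(s) ⇌ 2 Ag⁺(aq) + CO₃²⁻(aq)
Ag⁺ is already present at 0.12 mol/L. If s mol/L of Ag₂CO₃ dissolves, [CO₃²⁻] = s while [Ag⁺] ≈ 0.12 mol/L.
Ksp = [Ag⁺]^2[CO₃²⁻] = (0.12)^2s
s = 1.3×10⁻¹¹ / (0.12)^2 = 9.0×10⁻¹⁰
s = 9.0×10⁻¹⁰ mol/L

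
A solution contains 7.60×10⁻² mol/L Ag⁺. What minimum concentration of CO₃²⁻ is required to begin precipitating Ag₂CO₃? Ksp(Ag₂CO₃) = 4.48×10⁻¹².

7.76×10⁻¹⁰ M

A salt starts to precipitate once the ion product Q reaches its Ksp.
Ag₂CO₃(s) ⇌ 2 Ag⁺(aq) + CO₃²⁻(aq)
Ksp = [Ag⁺]^2[CO₃²⁻] = [CO₃²⁻](7.60×10⁻²)^2
[CO₃²⁻] = 4.48×10⁻¹² / (7.60×10⁻²)^2 = 7.76×10⁻¹⁰
[CO₃²⁻] = 7.76×10⁻¹⁰ mol/L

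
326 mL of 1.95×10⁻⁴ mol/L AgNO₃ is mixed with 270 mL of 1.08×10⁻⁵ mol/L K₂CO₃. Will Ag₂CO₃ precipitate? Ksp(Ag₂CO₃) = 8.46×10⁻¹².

After mixing, V = 326 mL + 270 mL = 596 mL.
[Ag⁺] = (1.95×10⁻⁴)(326)/596 = 1.07×10⁻⁴ mol/L
[CO₃²⁻] = (1.08×10⁻⁵)(270)/596 = 4.89×10⁻⁶ mol/L
Q = [Ag⁺]^2[CO₃²⁻] = 5.57×10⁻¹⁴
Since Q (5.57×10⁻¹⁴) is less than Ksp (8.46×10⁻¹²), no Ag₂CO₃ precipitates.

No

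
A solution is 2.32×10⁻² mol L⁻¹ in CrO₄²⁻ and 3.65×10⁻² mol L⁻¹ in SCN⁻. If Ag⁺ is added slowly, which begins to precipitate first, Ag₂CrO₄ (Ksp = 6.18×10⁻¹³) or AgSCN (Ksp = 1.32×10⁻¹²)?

Each salt precipitates once Q = Ksp for that salt.
For Ag₂CrO₄: [Ag⁺] = (Ksp/[CrO₄²⁻])^(1/2) = 5.16×10⁻⁶ mol L⁻¹
For AgSCN: [Ag⁺] = (Ksp/[SCN⁻]) = 3.62×10⁻¹¹ mol L⁻¹
Since AgSCN needs less Ag⁺ to reach saturation, it precipitates first.

AgSCN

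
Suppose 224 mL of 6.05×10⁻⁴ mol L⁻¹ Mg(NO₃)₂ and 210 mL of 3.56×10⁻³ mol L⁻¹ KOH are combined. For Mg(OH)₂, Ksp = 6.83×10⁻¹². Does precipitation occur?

The combined volume is 434 mL.
[Mg²⁺] = (6.05×10⁻⁴)(224)/434 = 3.12×10⁻⁴ mol L⁻¹
[OH⁻] = (3.56×10⁻³)(210)/434 = 1.72×10⁻³ mol L⁻¹
Q = [Mg²⁺][OH⁻]^2 = 9.27×10⁻¹⁰
Since Q (9.27×10⁻¹⁰) exceeds Ksp (6.83×10⁻¹²), Mg(OH)₂ will precipitate.

Yes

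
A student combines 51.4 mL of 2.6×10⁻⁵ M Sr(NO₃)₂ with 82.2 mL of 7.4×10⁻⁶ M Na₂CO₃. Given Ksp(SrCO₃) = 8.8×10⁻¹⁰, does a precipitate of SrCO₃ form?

After mixing, V = 51.4 mL + 82.2 mL = 133.6 mL.
[Sr²⁺] = (2.6×10⁻⁵)(51.4)/133.6 = 1.0×10⁻⁵ M
[CO₃²⁻] = (7.4×10⁻⁶)(82.2)/133.6 = 4.6×10⁻⁶ M
Q = [Sr²⁺][CO₃²⁻] = 4.6×10⁻¹¹
Q < Ksp (4.6×10⁻¹¹ vs 8.8×10⁻¹⁰); the solution remains unsaturated and no precipitate forms.

No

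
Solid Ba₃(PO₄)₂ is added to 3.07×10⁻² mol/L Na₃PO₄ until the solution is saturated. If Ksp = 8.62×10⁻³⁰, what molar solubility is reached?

Ba₃(PO₄)₂(s) ⇌ 3 Ba²⁺(aq) + 2 PO₄³⁻(aq)
PO₄³⁻ is already present at 3.07×10⁻² mol/L. If s mol/L of Ba₃(PO₄)₂ dissolves, [Ba²⁺] = 3s while [PO₄³⁻] ≈ 3.07×10⁻² mol/L.
Ksp = [Ba²⁺]^3[PO₄³⁻]^2 = (3s)^3(3.07×10⁻²)^2
(3s)^3 = 8.62×10⁻³⁰ / (3.07×10⁻²)^2 = 9.15×10⁻²⁷
s = 6.97×10⁻¹⁰ mol/L

6.97×10⁻¹⁰ M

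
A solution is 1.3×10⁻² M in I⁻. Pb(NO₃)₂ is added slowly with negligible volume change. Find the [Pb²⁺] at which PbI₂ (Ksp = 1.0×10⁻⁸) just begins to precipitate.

The threshold for precipitation is Q = Ksp.
PbI₂(s) ⇌ Pb²⁺(aq) + 2 I⁻(aq)
Ksp = [Pb²⁺][I⁻]^2 = [Pb²⁺](1.3×10⁻²)^2
[Pb²⁺] = 1.0×10⁻⁸ / (1.3×10⁻²)^2 = 5.9×10⁻⁵
[Pb²⁺] = 5.9×10⁻⁵ M

5.9×10⁻⁵ M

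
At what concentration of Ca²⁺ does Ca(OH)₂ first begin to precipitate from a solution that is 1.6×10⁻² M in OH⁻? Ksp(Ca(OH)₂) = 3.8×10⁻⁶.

1.5×10⁻² M

A salt starts to precipitate once the ion product Q reaches its Ksp.
Ca(OH)₂(s) ⇌ Ca²⁺(aq) + 2 OH⁻(aq)
Ksp = [Ca²⁺][OH⁻]^2 = [Ca²⁺](1.6×10⁻²)^2
[Ca²⁺] = 3.8×10⁻⁶ / (1.6×10⁻²)^2 = 1.5×10⁻²
[Ca²⁺] = 1.5×10⁻² M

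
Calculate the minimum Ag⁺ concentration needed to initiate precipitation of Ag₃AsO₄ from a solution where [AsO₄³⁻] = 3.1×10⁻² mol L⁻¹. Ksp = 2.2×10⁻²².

Precipitation of each salt begins when its ion product equals Ksp.
Ag₃AsO₄(s) ⇌ 3 Ag⁺(aq) + AsO₄³⁻(aq)
Ksp = [Ag⁺]^3[AsO₄³⁻] = [Ag⁺]^3(3.1×10⁻²)
[Ag⁺]^3 = 2.2×10⁻²² / (3.1×10⁻²) = 7.1×10⁻²¹
[Ag⁺] = 1.9×10⁻⁷ mol L⁻¹

1.9×10⁻⁷ M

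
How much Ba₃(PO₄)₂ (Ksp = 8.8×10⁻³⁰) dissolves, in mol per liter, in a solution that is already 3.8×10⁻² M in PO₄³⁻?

Ba₃(PO₄)₂(s) ⇌ 3 Ba²⁺(aq) + 2 PO₄³⁻(aq)
With PO₄³⁻ already at 3.8×10⁻² M and s small, take [PO₄³⁻] ≈ 3.8×10⁻² M and [Ba²⁺] = 3s.
Ksp = [Ba²⁺]^3[PO₄³⁻]^2 = (3s)^3(3.8×10⁻²)^2
(3s)^3 = 8.8×10⁻³⁰ / (3.8×10⁻²)^2 = 6.1×10⁻²⁷
s = 6.1×10⁻¹⁰ M

6.1×10⁻¹⁰ M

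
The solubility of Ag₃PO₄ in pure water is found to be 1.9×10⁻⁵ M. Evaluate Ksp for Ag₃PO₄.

Ksp = 3.5×10⁻¹⁸

Ag₃PO₄(s) ⇌ 3 Ag⁺(aq) + PO₄³⁻(aq)
Let s be the molar solubility. Then [Ag⁺] = 3s and [PO₄³⁻] = s.
Ksp = [Ag⁺]^3[PO₄³⁻] = (3s)^3 · s = 27s^4
Ksp = 27 × (1.9×10⁻⁵)^4 = 3.5×10⁻¹⁸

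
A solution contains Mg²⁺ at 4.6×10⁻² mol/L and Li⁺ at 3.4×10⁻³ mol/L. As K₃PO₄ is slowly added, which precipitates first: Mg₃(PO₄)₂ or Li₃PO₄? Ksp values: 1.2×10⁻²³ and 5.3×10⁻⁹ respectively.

Precipitation of each salt begins when its ion product equals Ksp.
For Mg₃(PO₄)₂: [PO₄³⁻] = (Ksp/[Mg²⁺]^3)^(1/2) = 3.5×10⁻¹⁰ mol/L
For Li₃PO₄: [PO₄³⁻] = (Ksp/[Li⁺]^3) = 0.13 mol/L
Mg₃(PO₄)₂ requires the lower [PO₄³⁻], so it precipitates first.

Mg₃(PO₄)₂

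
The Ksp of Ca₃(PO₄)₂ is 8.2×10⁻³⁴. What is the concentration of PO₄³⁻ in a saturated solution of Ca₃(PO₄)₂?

1.9×10⁻⁷ M

Ca₃(PO₄)₂(s) ⇌ 3 Ca²⁺(aq) + 2 PO₄³⁻(aq)
For each mole of Ca₃(PO₄)₂ that dissolves per liter, [Ca²⁺] = 3s and [PO₄³⁻] = 2s; let s denote this solubility.
Ksp = [Ca²⁺]^3[PO₄³⁻]^2 = (3s)^3 · (2s)^2 = 108s^5 = 8.2×10⁻³⁴
s = 9.5×10⁻⁸ mol/L
[PO₄³⁻] = 2s = 1.9×10⁻⁷ mol/L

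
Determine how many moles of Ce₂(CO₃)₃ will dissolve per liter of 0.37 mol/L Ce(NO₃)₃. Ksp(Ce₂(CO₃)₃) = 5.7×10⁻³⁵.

Ce₂(CO₃)₃(s) ⇌ 2 Ce³⁺(aq) + 3 CO₃²⁻(aq)
Let s be the solubility of Ce₂(CO₃)₃ here. The common ion gives [Ce³⁺] ≈ 0.37 mol/L, and [CO₃²⁻] = 3s.
Ksp = [Ce³⁺]^2[CO₃²⁻]^3 = (0.37)^2(3s)^3
(3s)^3 = 5.7×10⁻³⁵ / (0.37)^2 = 4.2×10⁻³⁴
s = 2.5×10⁻¹² mol/L

2.5×10⁻¹² M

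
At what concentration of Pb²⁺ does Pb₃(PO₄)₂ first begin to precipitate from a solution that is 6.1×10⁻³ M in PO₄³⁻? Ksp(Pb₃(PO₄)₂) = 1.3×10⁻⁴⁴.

7.0×10⁻¹⁴ M

Precipitation begins when Q = Ksp.
Pb₃(PO₄)₂(s) ⇌ 3 Pb²⁺(aq) + 2 PO₄³⁻(aq)
Ksp = [Pb²⁺]^3[PO₄³⁻]^2 = [Pb²⁺]^3(6.1×10⁻³)^2
[Pb²⁺]^3 = 1.3×10⁻⁴⁴ / (6.1×10⁻³)^2 = 3.5×10⁻⁴⁰
[Pb²⁺] = 7.0×10⁻¹⁴ M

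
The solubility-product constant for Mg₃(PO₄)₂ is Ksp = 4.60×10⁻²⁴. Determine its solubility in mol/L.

8.43×10⁻⁶ M

Mg₃(PO₄)₂(s) ⇌ 3 Mg²⁺(aq) + 2 PO₄³⁻(aq)
Let s be the molar solubility. Then [Mg²⁺] = 3s and [PO₄³⁻] = 2s.
Ksp = [Mg²⁺]^3[PO₄³⁻]^2 = (3s)^3 · (2s)^2 = 108s^5
108s^5 = 4.60×10⁻²⁴  ⇒  s^5 = 4.26×10⁻²⁶
s = 8.43×10⁻⁶ M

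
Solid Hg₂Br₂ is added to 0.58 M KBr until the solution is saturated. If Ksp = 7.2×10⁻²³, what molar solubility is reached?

Hg₂Br₂(s) ⇌ Hg₂²⁺(aq) + 2 Br⁻(aq)
The solution already contains Br⁻ at 0.58 M. Let s be the molar solubility of Hg₂Br₂.
[Br⁻] ≈ 0.58 M (common ion dominates); [Hg₂²⁺] = s.
Ksp = [Hg₂²⁺][Br⁻]^2 = s(0.58)^2
s = 7.2×10⁻²³ / (0.58)^2 = 2.1×10⁻²²
s = 2.1×10⁻²² M

2.1×10⁻²² M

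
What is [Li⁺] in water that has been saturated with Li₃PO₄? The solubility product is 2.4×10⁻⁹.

Li₃PO₄(s) ⇌ 3 Li⁺(aq) + PO₄³⁻(aq)
With molar solubility s: [Li⁺] = 3s, [PO₄³⁻] = s.
Ksp = [Li⁺]^3[PO₄³⁻] = (3s)^3 · s = 27s^4 = 2.4×10⁻⁹
s = 3.1×10⁻³ mol/L
[Li⁺] = 3s = 9.2×10⁻³ mol/L

9.2×10⁻³ M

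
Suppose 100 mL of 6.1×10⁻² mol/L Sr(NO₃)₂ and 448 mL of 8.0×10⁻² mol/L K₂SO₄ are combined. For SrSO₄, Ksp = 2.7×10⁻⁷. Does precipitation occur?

Yes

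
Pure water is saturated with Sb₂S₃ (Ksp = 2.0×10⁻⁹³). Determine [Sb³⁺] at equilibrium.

2.3×10⁻¹⁹ M

Sb₂S₃(s) ⇌ 2 Sb³⁺(aq) + 3 S²⁻(aq)
With molar solubility s: [Sb³⁺] = 2s, [S²⁻] = 3s.
Ksp = [Sb³⁺]^2[S²⁻]^3 = (2s)^2 · (3s)^3 = 108s^5 = 2.0×10⁻⁹³
s = 1.1×10⁻¹⁹ M
[Sb³⁺] = 2s = 2.3×10⁻¹⁹ M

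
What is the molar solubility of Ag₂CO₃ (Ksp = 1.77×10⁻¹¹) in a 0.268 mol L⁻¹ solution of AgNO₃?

Ag₂CO₃(s) ⇌ 2 Ag⁺(aq) + CO₃²⁻(aq)
Ag⁺ is already present at 0.268 mol L⁻¹. If s mol/L of Ag₂CO₃ dissolves, [CO₃²⁻] = s while [Ag⁺] ≈ 0.268 mol L⁻¹.
Ksp = [Ag⁺]^2[CO₃²⁻] = (0.268)^2s
s = 1.77×10⁻¹¹ / (0.268)^2 = 2.46×10⁻¹⁰
s = 2.46×10⁻¹⁰ mol L⁻¹

2.46×10⁻¹⁰ M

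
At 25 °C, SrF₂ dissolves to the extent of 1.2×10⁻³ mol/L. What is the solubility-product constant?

Ksp = 6.9×10⁻⁹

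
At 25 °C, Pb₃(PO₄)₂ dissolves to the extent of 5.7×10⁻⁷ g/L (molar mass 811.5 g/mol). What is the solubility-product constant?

Molar solubility s = (5.7×10⁻⁷ g/L) / (811.5 g/mol) = 7.024×10⁻¹⁰ mol/L
Pb₃(PO₄)₂(s) ⇌ 3 Pb²⁺(aq) + 2 PO₄³⁻(aq)
If s mol/L of Pb₃(PO₄)₂ dissolves, [Pb²⁺] = 3s and [PO₄³⁻] = 2s.
Ksp = [Pb²⁺]^3[PO₄³⁻]^2 = (3s)^3 · (2s)^2 = 108s^5
Ksp = 108 × (7.024×10⁻¹⁰)^5 = 1.8×10⁻⁴⁴

Ksp = 1.8×10⁻⁴⁴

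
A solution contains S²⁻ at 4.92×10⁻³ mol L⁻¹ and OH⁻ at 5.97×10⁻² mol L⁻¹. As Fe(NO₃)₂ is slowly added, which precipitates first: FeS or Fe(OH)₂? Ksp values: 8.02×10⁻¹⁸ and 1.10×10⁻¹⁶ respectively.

Precipitation of each salt begins when its ion product equals Ksp.
For FeS: [Fe²⁺] = (Ksp/[S²⁻]) = 1.63×10⁻¹⁵ mol L⁻¹
For Fe(OH)₂: [Fe²⁺] = (Ksp/[OH⁻]^2) = 3.09×10⁻¹⁴ mol L⁻¹
Since FeS needs less Fe²⁺ to reach saturation, it precipitates first.

FeS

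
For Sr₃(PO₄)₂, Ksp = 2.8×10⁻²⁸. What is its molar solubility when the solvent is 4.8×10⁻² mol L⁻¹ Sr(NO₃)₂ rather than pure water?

Sr₃(PO₄)₂(s) ⇌ 3 Sr²⁺(aq) + 2 PO₄³⁻(aq)
With Sr²⁺ already at 4.8×10⁻² mol L⁻¹ and s small, take [Sr²⁺] ≈ 4.8×10⁻² mol L⁻¹ and [PO₄³⁻] = 2s.
Ksp = [Sr²⁺]^3[PO₄³⁻]^2 = (4.8×10⁻²)^3(2s)^2
(2s)^2 = 2.8×10⁻²⁸ / (4.8×10⁻²)^3 = 2.5×10⁻²⁴
s = 8.0×10⁻¹³ mol L⁻¹

8.0×10⁻¹³ M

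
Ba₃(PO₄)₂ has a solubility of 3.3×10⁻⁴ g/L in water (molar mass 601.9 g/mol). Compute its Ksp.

Molar solubility s = (3.3×10⁻⁴ g/L) / (601.9 g/mol) = 5.483×10⁻⁷ mol/L
Ba₃(PO₄)₂(s) ⇌ 3 Ba²⁺(aq) + 2 PO₄³⁻(aq)
With molar solubility s: [Ba²⁺] = 3s, [PO₄³⁻] = 2s.
Ksp = [Ba²⁺]^3[PO₄³⁻]^2 = (3s)^3 · (2s)^2 = 108s^5
Ksp = 108 × (5.483×10⁻⁷)^5 = 5.4×10⁻³⁰

Ksp = 5.4×10⁻³⁰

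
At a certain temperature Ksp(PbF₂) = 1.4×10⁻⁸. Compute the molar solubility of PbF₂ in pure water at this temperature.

PbF₂(s) ⇌ Pb²⁺(aq) + 2 F⁻(aq)
If s mol/L of PbF₂ dissolves, [Pb²⁺] = s and [F⁻] = 2s.
Ksp = [Pb²⁺][F⁻]^2 = s · (2s)^2 = 4s^3
4s^3 = 1.4×10⁻⁸  ⇒  s^3 = 3.5×10⁻⁹
s = (3.5×10⁻⁹)^(1/3) = 1.5×10⁻³ mol L⁻¹

1.5×10⁻³ M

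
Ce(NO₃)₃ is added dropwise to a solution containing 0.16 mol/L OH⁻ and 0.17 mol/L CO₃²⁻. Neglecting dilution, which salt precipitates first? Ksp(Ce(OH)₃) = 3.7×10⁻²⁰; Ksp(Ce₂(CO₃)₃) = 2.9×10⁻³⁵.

Ce(OH)₃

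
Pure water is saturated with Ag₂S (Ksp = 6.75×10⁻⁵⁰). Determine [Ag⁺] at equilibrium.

5.13×10⁻¹⁷ M

Ag₂S(s) ⇌ 2 Ag⁺(aq) + S²⁻(aq)
With molar solubility s: [Ag⁺] = 2s, [S²⁻] = s.
Ksp = [Ag⁺]^2[S²⁻] = (2s)^2 · s = 4s^3 = 6.75×10⁻⁵⁰
s = 2.56×10⁻¹⁷ mol L⁻¹
[Ag⁺] = 2s = 5.13×10⁻¹⁷ mol L⁻¹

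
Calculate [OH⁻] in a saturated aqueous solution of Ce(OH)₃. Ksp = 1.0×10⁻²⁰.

1.3×10⁻⁵ M

Ce(OH)₃(s) ⇌ Ce³⁺(aq) + 3 OH⁻(aq)
With molar solubility s: [Ce³⁺] = s, [OH⁻] = 3s.
Ksp = [Ce³⁺][OH⁻]^3 = s · (3s)^3 = 27s^4 = 1.0×10⁻²⁰
s = 4.4×10⁻⁶ M
[OH⁻] = 3s = 1.3×10⁻⁵ M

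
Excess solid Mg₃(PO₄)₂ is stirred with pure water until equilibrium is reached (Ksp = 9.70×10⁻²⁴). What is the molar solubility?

9.79×10⁻⁶ M

Mg₃(PO₄)₂(s) ⇌ 3 Mg²⁺(aq) + 2 PO₄³⁻(aq)
Call the molar solubility s, so that [Mg²⁺] = 3s and [PO₄³⁻] = 2s.
Ksp = [Mg²⁺]^3[PO₄³⁻]^2 = (3s)^3 · (2s)^2 = 108s^5
108s^5 = 9.70×10⁻²⁴  ⇒  s^5 = 8.98×10⁻²⁶
Taking the 5th root, s = 9.79×10⁻⁶ mol L⁻¹.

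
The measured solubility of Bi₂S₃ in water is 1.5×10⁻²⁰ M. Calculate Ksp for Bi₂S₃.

Ksp = 8.2×10⁻⁹⁸

Bi₂S₃(s) ⇌ 2 Bi³⁺(aq) + 3 S²⁻(aq)
For each mole of Bi₂S₃ that dissolves per liter, [Bi³⁺] = 2s and [S²⁻] = 3s; let s denote this solubility.
Ksp = [Bi³⁺]^2[S²⁻]^3 = (2s)^2 · (3s)^3 = 108s^5
Ksp = 108 × (1.5×10⁻²⁰)^5 = 8.2×10⁻⁹⁸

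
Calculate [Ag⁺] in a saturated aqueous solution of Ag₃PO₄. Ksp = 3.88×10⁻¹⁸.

5.84×10⁻⁵ M

Ag₃PO₄(s) ⇌ 3 Ag⁺(aq) + PO₄³⁻(aq)
For each mole of Ag₃PO₄ that dissolves per liter, [Ag⁺] = 3s and [PO₄³⁻] = s; let s denote this solubility.
Ksp = [Ag⁺]^3[PO₄³⁻] = (3s)^3 · s = 27s^4 = 3.88×10⁻¹⁸
s = 1.95×10⁻⁵ mol/L
[Ag⁺] = 3s = 5.84×10⁻⁵ mol/L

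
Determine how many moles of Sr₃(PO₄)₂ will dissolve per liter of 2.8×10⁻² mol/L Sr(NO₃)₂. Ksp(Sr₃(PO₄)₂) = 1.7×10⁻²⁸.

Sr₃(PO₄)₂(s) ⇌ 3 Sr²⁺(aq) + 2 PO₄³⁻(aq)
Sr²⁺ is already present at 2.8×10⁻² mol/L. If s mol/L of Sr₃(PO₄)₂ dissolves, [PO₄³⁻] = 2s while [Sr²⁺] ≈ 2.8×10⁻² mol/L.
Ksp = [Sr²⁺]^3[PO₄³⁻]^2 = (2.8×10⁻²)^3(2s)^2
(2s)^2 = 1.7×10⁻²⁸ / (2.8×10⁻²)^3 = 7.7×10⁻²⁴
s = 1.4×10⁻¹² mol/L

1.4×10⁻¹² M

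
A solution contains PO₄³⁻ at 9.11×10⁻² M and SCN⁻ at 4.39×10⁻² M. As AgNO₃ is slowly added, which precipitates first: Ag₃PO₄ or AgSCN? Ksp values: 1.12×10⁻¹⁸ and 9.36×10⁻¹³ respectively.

Precipitation begins when Q = Ksp.
For Ag₃PO₄: [Ag⁺] = (Ksp/[PO₄³⁻])^(1/3) = 2.31×10⁻⁶ M
For AgSCN: [Ag⁺] = (Ksp/[SCN⁻]) = 2.13×10⁻¹¹ M
Since AgSCN needs less Ag⁺ to reach saturation, it precipitates first.

AgSCN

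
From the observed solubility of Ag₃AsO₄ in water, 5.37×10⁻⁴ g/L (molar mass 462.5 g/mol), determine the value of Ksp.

Ksp = 4.91×10⁻²³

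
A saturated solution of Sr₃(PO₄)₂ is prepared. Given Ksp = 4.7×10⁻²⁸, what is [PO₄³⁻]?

Sr₃(PO₄)₂(s) ⇌ 3 Sr²⁺(aq) + 2 PO₄³⁻(aq)
Call the molar solubility s, so that [Sr²⁺] = 3s and [PO₄³⁻] = 2s.
Ksp = [Sr²⁺]^3[PO₄³⁻]^2 = (3s)^3 · (2s)^2 = 108s^5 = 4.7×10⁻²⁸
s = 1.3×10⁻⁶ mol/L
[PO₄³⁻] = 2s = 2.7×10⁻⁶ mol/L

2.7×10⁻⁶ M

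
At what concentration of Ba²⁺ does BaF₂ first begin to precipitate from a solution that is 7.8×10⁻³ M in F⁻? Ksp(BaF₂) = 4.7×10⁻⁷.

7.7×10⁻³ M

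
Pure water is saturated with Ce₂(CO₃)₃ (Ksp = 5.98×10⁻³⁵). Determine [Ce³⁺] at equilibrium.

Ce₂(CO₃)₃(s) ⇌ 2 Ce³⁺(aq) + 3 CO₃²⁻(aq)
With molar solubility s: [Ce³⁺] = 2s, [CO₃²⁻] = 3s.
Ksp = [Ce³⁺]^2[CO₃²⁻]^3 = (2s)^2 · (3s)^3 = 108s^5 = 5.98×10⁻³⁵
s = 5.61×10⁻⁸ mol/L
[Ce³⁺] = 2s = 1.12×10⁻⁷ mol/L

1.12×10⁻⁷ M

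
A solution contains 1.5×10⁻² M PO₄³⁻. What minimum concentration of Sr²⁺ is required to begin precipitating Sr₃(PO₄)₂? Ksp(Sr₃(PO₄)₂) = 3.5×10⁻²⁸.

A salt starts to precipitate once the ion product Q reaches its Ksp.
Sr₃(PO₄)₂(s) ⇌ 3 Sr²⁺(aq) + 2 PO₄³⁻(aq)
Ksp = [Sr²⁺]^3[PO₄³⁻]^2 = [Sr²⁺]^3(1.5×10⁻²)^2
[Sr²⁺]^3 = 3.5×10⁻²⁸ / (1.5×10⁻²)^2 = 1.6×10⁻²⁴
[Sr²⁺] = 1.2×10⁻⁸ M

1.2×10⁻⁸ M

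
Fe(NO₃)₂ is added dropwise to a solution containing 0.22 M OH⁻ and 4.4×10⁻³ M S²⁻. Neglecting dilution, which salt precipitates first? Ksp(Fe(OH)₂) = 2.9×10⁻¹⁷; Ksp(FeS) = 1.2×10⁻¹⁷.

Fe(OH)₂

Each salt precipitates once Q = Ksp for that salt.
For Fe(OH)₂: [Fe²⁺] = (Ksp/[OH⁻]^2) = 6.0×10⁻¹⁶ M
For FeS: [Fe²⁺] = (Ksp/[S²⁻]) = 2.7×10⁻¹⁵ M
Fe(OH)₂ requires the lower [Fe²⁺], so it precipitates first.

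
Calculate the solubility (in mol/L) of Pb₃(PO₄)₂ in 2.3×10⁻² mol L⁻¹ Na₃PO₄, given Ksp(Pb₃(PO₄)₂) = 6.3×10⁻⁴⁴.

1.6×10⁻¹⁴ M

Pb₃(PO₄)₂(s) ⇌ 3 Pb²⁺(aq) + 2 PO₄³⁻(aq)
Let s be the solubility of Pb₃(PO₄)₂ here. The common ion gives [PO₄³⁻] ≈ 2.3×10⁻² mol L⁻¹, and [Pb²⁺] = 3s.
Ksp = [Pb²⁺]^3[PO₄³⁻]^2 = (3s)^3(2.3×10⁻²)^2
(3s)^3 = 6.3×10⁻⁴⁴ / (2.3×10⁻²)^2 = 1.2×10⁻⁴⁰
s = 1.6×10⁻¹⁴ mol L⁻¹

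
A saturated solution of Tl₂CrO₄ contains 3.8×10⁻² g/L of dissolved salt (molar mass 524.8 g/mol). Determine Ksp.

s = (3.8×10⁻² g L⁻¹)/(524.8 g mol⁻¹) = 7.241×10⁻⁵ M
Tl₂CrO₄(s) ⇌ 2 Tl⁺(aq) + CrO₄²⁻(aq)
For each mole of Tl₂CrO₄ that dissolves per liter, [Tl⁺] = 2s and [CrO₄²⁻] = s; let s denote this solubility.
Ksp = [Tl⁺]^2[CrO₄²⁻] = (2s)^2 · s = 4s^3
Ksp = 4 × (7.241×10⁻⁵)^3 = 1.5×10⁻¹²

Ksp = 1.5×10⁻¹²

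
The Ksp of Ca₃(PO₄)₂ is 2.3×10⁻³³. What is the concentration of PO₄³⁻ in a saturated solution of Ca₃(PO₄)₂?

Ca₃(PO₄)₂(s) ⇌ 3 Ca²⁺(aq) + 2 PO₄³⁻(aq)
Call the molar solubility s, so that [Ca²⁺] = 3s and [PO₄³⁻] = 2s.
Ksp = [Ca²⁺]^3[PO₄³⁻]^2 = (3s)^3 · (2s)^2 = 108s^5 = 2.3×10⁻³³
s = 1.2×10⁻⁷ mol L⁻¹
[PO₄³⁻] = 2s = 2.3×10⁻⁷ mol L⁻¹

2.3×10⁻⁷ M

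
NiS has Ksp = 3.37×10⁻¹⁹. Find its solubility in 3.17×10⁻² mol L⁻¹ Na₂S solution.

NiS(s) ⇌ Ni²⁺(aq) + S²⁻(aq)
The solution already contains S²⁻ at 3.17×10⁻² mol L⁻¹. Let s be the molar solubility of NiS.
[S²⁻] ≈ 3.17×10⁻² mol L⁻¹ (common ion dominates); [Ni²⁺] = s.
Ksp = [Ni²⁺][S²⁻] = s(3.17×10⁻²)
s = 3.37×10⁻¹⁹ / (3.17×10⁻²) = 1.06×10⁻¹⁷
s = 1.06×10⁻¹⁷ mol L⁻¹

1.06×10⁻¹⁷ M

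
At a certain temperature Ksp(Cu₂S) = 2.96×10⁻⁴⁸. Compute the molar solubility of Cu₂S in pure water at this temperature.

9.05×10⁻¹⁷ M

Cu₂S(s) ⇌ 2 Cu⁺(aq) + S²⁻(aq)
With molar solubility s: [Cu⁺] = 2s, [S²⁻] = s.
Ksp = [Cu⁺]^2[S²⁻] = (2s)^2 · s = 4s^3
4s^3 = 2.96×10⁻⁴⁸  ⇒  s^3 = 7.40×10⁻⁴⁹
Taking the 3rd root, s = 9.05×10⁻¹⁷ mol L⁻¹.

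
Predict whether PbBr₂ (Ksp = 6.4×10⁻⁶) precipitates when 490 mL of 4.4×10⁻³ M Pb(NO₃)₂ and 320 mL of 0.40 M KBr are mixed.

Total volume after mixing = 490 + 320 = 810 mL.
[Pb²⁺] = (4.4×10⁻³)(490)/810 = 2.7×10⁻³ M
[Br⁻] = (0.40)(320)/810 = 0.16 M
Q = [Pb²⁺][Br⁻]^2 = 6.6×10⁻⁵
Q = 6.6×10⁻⁵ > Ksp = 6.4×10⁻⁶, so the solution is supersaturated and PbBr₂ precipitates.

Yes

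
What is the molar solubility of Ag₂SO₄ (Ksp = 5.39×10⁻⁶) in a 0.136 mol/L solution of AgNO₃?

Ag₂SO₄(s) ⇌ 2 Ag⁺(aq) + SO₄²⁻(aq)
With Ag⁺ already at 0.136 mol/L and s small, take [Ag⁺] ≈ 0.136 mol/L and [SO₄²⁻] = s.
Ksp = [Ag⁺]^2[SO₄²⁻] = (0.136)^2s
s = 5.39×10⁻⁶ / (0.136)^2 = 2.91×10⁻⁴
s = 2.91×10⁻⁴ mol/L

2.91×10⁻⁴ M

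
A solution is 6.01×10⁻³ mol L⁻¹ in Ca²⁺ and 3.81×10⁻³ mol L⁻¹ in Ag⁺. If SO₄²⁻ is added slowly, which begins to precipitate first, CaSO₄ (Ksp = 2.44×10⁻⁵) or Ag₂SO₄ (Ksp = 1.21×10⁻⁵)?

The threshold for precipitation is Q = Ksp.
For CaSO₄: [SO₄²⁻] = (Ksp/[Ca²⁺]) = 4.06×10⁻³ mol L⁻¹
For Ag₂SO₄: [SO₄²⁻] = (Ksp/[Ag⁺]^2) = 0.834 mol L⁻¹
CaSO₄ requires the lower [SO₄²⁻], so it precipitates first.

CaSO₄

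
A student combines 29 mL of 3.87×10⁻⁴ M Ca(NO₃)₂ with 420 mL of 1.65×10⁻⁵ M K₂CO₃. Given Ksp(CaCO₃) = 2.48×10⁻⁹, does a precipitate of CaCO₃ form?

No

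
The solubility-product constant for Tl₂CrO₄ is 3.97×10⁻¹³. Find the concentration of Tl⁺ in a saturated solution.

9.26×10⁻⁵ M

Tl₂CrO₄(s) ⇌ 2 Tl⁺(aq) + CrO₄²⁻(aq)
Call the molar solubility s, so that [Tl⁺] = 2s and [CrO₄²⁻] = s.
Ksp = [Tl⁺]^2[CrO₄²⁻] = (2s)^2 · s = 4s^3 = 3.97×10⁻¹³
s = 4.63×10⁻⁵ mol L⁻¹
[Tl⁺] = 2s = 9.26×10⁻⁵ mol L⁻¹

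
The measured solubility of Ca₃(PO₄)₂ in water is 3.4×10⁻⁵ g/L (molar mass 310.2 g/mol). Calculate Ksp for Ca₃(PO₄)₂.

Convert to molarity: s = 3.4×10⁻⁵ / 310.2 = 1.096×10⁻⁷ mol/L
Ca₃(PO₄)₂(s) ⇌ 3 Ca²⁺(aq) + 2 PO₄³⁻(aq)
Let s be the molar solubility. Then [Ca²⁺] = 3s and [PO₄³⁻] = 2s.
Ksp = [Ca²⁺]^3[PO₄³⁻]^2 = (3s)^3 · (2s)^2 = 108s^5
Ksp = 108 × (1.096×10⁻⁷)^5 = 1.7×10⁻³³

Ksp = 1.7×10⁻³³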